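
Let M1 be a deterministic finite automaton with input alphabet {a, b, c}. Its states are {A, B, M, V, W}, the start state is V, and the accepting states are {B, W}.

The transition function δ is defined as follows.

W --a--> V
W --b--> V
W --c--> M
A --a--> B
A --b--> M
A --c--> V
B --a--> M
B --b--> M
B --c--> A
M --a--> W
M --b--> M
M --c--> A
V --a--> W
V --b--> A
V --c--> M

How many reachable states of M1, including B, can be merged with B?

2

Every state is reachable, so we keep all 5.
Initial partition by acceptance: {B,W} | {A,M,V}.
Stable partition: {B,W} | {A,M,V} — 2 equivalence classes.
State B belongs to the block {B,W}, which has 2 states.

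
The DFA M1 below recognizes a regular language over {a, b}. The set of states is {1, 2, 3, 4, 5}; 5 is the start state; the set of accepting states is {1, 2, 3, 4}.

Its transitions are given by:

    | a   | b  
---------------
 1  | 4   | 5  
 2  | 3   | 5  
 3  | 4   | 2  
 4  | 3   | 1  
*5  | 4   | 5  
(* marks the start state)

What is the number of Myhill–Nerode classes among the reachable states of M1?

Start with accepting vs non-accepting: {1,2,3,4} | {5}.
On input b, block {1,2,3,4} splits into {1,2} and {3,4}.
Stable partition: {1,2} | {5} | {3,4} — 3 equivalence classes.

3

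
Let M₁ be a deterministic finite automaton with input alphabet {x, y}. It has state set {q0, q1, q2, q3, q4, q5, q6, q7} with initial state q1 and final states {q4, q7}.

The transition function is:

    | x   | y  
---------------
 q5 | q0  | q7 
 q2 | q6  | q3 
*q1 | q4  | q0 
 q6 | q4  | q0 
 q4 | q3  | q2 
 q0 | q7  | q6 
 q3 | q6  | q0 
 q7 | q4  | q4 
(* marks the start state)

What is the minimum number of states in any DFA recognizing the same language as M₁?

States {q5} cannot be reached from the start state, so discard them.
Initial partition by acceptance: {q4,q7} | {q0,q1,q2,q3,q6}.
On input x, block {q4,q7} splits into {q4} and {q7}.
Split {q0,q1,q2,q3,q6} by δ(·,x) → {q1,q6} and {q2,q3} and {q0}.
Refine {q2,q3} on symbol y: members go to different blocks, giving {q2} and {q3}.
Stable partition: {q4} | {q1,q6} | {q7} | {q2} | {q0} | {q3} — 6 equivalence classes.

6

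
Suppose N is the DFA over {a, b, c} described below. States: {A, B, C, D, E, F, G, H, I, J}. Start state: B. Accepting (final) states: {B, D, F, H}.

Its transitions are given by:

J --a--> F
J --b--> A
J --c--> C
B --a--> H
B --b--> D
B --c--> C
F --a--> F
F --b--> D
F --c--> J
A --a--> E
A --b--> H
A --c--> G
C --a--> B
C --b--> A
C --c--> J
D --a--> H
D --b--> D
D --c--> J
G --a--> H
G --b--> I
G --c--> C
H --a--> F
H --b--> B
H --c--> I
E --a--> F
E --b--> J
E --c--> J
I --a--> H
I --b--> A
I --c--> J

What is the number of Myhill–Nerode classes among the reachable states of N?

All states are reachable from the start state.
Initial partition by acceptance: {B,D,F,H} | {A,C,E,G,I,J}.
Refine {A,C,E,G,I,J} on symbol a: members go to different blocks, giving {C,E,G,I,J} and {A}.
Split {C,E,G,I,J} by δ(·,b) → {C,I,J} and {E,G}.
The partition is now stable with 4 blocks: {B,D,F,H} | {C,I,J} | {A} | {E,G}.

4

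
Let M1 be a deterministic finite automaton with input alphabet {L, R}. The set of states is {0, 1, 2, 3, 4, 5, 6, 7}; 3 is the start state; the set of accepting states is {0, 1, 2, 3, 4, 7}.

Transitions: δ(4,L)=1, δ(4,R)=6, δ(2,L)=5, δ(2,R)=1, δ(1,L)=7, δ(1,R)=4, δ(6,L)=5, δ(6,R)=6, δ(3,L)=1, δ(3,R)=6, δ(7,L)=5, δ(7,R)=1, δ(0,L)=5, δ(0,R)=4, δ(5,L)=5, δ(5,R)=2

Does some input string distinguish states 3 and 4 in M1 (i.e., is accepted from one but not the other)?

Reachable states from the start: {1,2,3,4,5,6,7}. Unreachable: {0} — drop them.
P0 = {1,2,3,4,7} | {5,6}.
Refine {1,2,3,4,7} on symbol L: members go to different blocks, giving {1,3,4} and {2,7}.
Refine {1,3,4} on symbol L: members go to different blocks, giving {3,4} and {1}.
Refine {5,6} on symbol R: members go to different blocks, giving {5} and {6}.
No further refinement is possible. Final partition (5 blocks): {3,4} | {5} | {2,7} | {1} | {6}.
3 and 4 lie in the same block of the stable partition, so they are equivalent — no string distinguishes them.

No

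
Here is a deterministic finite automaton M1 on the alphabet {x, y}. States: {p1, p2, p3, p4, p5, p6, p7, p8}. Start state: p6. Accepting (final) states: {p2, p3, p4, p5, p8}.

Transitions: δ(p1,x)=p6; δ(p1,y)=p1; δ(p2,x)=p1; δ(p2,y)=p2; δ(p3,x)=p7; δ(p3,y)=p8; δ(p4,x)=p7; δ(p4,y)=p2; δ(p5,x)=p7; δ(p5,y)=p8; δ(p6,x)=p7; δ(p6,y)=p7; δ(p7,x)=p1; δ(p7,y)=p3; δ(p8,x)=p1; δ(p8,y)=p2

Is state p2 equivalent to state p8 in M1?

Yes

Reachable states from the start: {p1,p2,p3,p6,p7,p8}. Unreachable: {p4,p5} — drop them.
Initial partition by acceptance: {p2,p3,p8} | {p1,p6,p7}.
Split {p1,p6,p7} by δ(·,y) → {p1,p6} and {p7}.
Refine {p2,p3,p8} on symbol x: members go to different blocks, giving {p2,p8} and {p3}.
Split {p1,p6} by δ(·,x) → {p1} and {p6}.
The partition is now stable with 5 blocks: {p2,p8} | {p1} | {p7} | {p3} | {p6}.
p2 and p8 lie in the same block of the stable partition, so they are equivalent — no string distinguishes them.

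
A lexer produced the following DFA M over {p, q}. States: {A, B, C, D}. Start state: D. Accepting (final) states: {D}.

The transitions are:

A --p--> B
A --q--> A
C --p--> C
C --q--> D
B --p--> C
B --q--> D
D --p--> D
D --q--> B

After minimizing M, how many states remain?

States {A} cannot be reached from the start state, so discard them.
Start with accepting vs non-accepting: {D} | {B,C}.
No further refinement is possible. Final partition (2 blocks): {D} | {B,C}.

2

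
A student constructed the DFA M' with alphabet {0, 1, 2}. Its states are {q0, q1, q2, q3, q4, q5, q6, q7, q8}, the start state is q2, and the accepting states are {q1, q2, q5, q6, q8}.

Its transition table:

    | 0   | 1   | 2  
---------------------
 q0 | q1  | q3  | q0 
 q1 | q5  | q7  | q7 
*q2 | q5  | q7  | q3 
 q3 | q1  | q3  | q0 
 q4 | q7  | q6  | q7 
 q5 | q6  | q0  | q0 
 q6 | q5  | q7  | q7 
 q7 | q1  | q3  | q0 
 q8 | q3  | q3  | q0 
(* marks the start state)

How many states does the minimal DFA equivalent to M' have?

2

First remove the unreachable states {q4,q8}; 7 states remain.
Initial partition by acceptance: {q1,q2,q5,q6} | {q0,q3,q7}.
The partition is now stable with 2 blocks: {q1,q2,q5,q6} | {q0,q3,q7}.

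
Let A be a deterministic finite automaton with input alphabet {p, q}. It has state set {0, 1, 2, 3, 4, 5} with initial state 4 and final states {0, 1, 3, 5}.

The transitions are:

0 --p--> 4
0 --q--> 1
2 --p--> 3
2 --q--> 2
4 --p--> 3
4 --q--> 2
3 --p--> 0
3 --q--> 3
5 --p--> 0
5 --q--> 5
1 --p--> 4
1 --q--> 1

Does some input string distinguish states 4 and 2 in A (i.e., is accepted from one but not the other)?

First remove the unreachable states {5}; 5 states remain.
Initial partition by acceptance: {0,1,3} | {2,4}.
Split {0,1,3} by δ(·,p) → {0,1} and {3}.
Stable partition: {0,1} | {2,4} | {3} — 3 equivalence classes.
4 and 2 lie in the same block of the stable partition, so they are equivalent — no string distinguishes them.

No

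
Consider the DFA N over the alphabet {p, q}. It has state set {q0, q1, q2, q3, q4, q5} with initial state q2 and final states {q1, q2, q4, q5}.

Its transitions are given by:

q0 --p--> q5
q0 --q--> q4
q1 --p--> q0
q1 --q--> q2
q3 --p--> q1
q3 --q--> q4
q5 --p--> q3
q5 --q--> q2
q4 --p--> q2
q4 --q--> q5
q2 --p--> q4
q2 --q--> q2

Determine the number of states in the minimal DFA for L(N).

4

All states are reachable from the start state.
Initial partition by acceptance: {q1,q2,q4,q5} | {q0,q3}.
On input p, block {q1,q2,q4,q5} splits into {q1,q5} and {q2,q4}.
Split {q2,q4} by δ(·,q) → {q2} and {q4}.
The partition is now stable with 4 blocks: {q1,q5} | {q0,q3} | {q2} | {q4}.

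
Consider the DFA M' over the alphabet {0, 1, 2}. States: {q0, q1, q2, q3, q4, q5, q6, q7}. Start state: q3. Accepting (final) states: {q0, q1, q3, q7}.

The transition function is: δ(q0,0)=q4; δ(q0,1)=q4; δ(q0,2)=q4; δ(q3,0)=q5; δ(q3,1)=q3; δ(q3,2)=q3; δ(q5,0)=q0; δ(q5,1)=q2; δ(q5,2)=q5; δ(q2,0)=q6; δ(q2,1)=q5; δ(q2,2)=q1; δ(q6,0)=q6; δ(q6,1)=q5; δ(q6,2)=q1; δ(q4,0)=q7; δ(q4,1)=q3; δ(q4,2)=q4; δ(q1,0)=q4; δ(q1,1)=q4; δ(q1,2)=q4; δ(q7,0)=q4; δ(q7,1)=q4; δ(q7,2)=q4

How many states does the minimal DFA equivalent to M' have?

All states are reachable from the start state.
Start with accepting vs non-accepting: {q0,q1,q3,q7} | {q2,q4,q5,q6}.
Split {q0,q1,q3,q7} by δ(·,1) → {q0,q1,q7} and {q3}.
Refine {q2,q4,q5,q6} on symbol 0: members go to different blocks, giving {q2,q6} and {q4,q5}.
Refine {q4,q5} on symbol 1: members go to different blocks, giving {q4} and {q5}.
The partition is now stable with 5 blocks: {q0,q1,q7} | {q2,q6} | {q3} | {q4} | {q5}.

5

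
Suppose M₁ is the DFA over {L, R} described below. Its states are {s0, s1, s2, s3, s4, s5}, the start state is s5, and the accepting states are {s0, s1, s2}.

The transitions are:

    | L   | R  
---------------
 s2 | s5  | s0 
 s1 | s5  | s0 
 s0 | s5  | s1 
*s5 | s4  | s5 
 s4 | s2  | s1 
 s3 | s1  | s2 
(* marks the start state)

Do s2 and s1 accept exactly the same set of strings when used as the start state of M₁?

First remove the unreachable states {s3}; 5 states remain.
P0 = {s0,s1,s2} | {s4,s5}.
Split {s4,s5} by δ(·,L) → {s4} and {s5}.
No further refinement is possible. Final partition (3 blocks): {s0,s1,s2} | {s4} | {s5}.
s2 and s1 lie in the same block of the stable partition, so they are equivalent — no string distinguishes them.

Yes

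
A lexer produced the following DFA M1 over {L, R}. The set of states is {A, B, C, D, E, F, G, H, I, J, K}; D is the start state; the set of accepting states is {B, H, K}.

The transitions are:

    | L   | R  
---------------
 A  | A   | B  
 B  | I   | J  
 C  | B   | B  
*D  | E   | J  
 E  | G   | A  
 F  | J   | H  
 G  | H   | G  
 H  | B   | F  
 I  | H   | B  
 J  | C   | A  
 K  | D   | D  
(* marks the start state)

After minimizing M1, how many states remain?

Reachable states from the start: {A,B,C,D,E,F,G,H,I,J}. Unreachable: {K} — drop them.
P0 = {B,H} | {A,C,D,E,F,G,I,J}.
On input L, block {B,H} splits into {B} and {H}.
Split {A,C,D,E,F,G,I,J} by δ(·,L) → {A,D,E,F,J} and {G,I} and {C}.
Split {A,D,E,F,J} by δ(·,L) → {A,D,F} and {E} and {J}.
On input L, block {A,D,F} splits into {A} and {D} and {F}.
Refine {G,I} on symbol R: members go to different blocks, giving {G} and {I}.
The partition is now stable with 10 blocks: {B} | {A} | {H} | {G} | {C} | {E} | {J} | {D} | {F} | {I}.

10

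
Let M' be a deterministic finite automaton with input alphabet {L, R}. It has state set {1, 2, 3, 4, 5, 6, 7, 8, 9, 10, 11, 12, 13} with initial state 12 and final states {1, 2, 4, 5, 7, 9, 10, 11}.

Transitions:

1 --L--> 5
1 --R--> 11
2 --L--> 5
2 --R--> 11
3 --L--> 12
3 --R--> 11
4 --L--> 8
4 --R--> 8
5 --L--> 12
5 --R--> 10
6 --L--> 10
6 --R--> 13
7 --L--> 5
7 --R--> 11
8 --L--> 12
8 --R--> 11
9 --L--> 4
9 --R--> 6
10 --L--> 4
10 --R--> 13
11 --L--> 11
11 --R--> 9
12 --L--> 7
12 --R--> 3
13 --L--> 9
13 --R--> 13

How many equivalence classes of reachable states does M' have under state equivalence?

8

Reachable states from the start: {3,4,5,6,7,8,9,10,11,12,13}. Unreachable: {1,2} — drop them.
Initial partition by acceptance: {4,5,7,9,10,11} | {3,6,8,12,13}.
Refine {4,5,7,9,10,11} on symbol L: members go to different blocks, giving {7,9,10,11} and {4,5}.
On input L, block {7,9,10,11} splits into {7,9,10} and {11}.
Split {7,9,10} by δ(·,R) → {9,10} and {7}.
Refine {3,6,8,12,13} on symbol L: members go to different blocks, giving {3,8} and {6,13} and {12}.
Split {4,5} by δ(·,L) → {4} and {5}.
Stable partition: {9,10} | {3,8} | {4} | {11} | {7} | {6,13} | {12} | {5} — 8 equivalence classes.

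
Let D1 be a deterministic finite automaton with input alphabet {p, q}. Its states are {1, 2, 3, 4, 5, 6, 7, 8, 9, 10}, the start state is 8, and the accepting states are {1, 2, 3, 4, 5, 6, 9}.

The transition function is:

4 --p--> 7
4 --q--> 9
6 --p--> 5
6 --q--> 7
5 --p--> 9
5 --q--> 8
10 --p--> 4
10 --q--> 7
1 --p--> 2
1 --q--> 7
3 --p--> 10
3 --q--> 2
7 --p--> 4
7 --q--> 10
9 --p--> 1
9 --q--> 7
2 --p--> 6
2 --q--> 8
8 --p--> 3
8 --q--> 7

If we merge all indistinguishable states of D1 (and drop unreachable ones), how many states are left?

P0 = {1,2,3,4,5,6,9} | {7,8,10}.
Split {1,2,3,4,5,6,9} by δ(·,p) → {1,2,5,6,9} and {3,4}.
The partition is now stable with 3 blocks: {1,2,5,6,9} | {7,8,10} | {3,4}.

3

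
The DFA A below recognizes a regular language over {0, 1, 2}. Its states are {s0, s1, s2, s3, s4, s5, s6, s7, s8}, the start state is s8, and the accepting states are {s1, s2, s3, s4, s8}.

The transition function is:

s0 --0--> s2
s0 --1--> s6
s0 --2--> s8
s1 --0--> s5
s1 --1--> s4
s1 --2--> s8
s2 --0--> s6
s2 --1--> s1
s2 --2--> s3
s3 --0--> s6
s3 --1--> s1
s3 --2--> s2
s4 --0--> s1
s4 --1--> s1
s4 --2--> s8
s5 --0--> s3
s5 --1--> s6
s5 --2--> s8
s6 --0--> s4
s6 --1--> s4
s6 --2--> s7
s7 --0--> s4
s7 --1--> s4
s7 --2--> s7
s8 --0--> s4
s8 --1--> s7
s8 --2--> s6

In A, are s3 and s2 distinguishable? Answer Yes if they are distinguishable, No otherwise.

States {s0} cannot be reached from the start state, so discard them.
P0 = {s1,s2,s3,s4,s8} | {s5,s6,s7}.
On input 0, block {s1,s2,s3,s4,s8} splits into {s1,s2,s3} and {s4,s8}.
Split {s1,s2,s3} by δ(·,1) → {s2,s3} and {s1}.
On input 0, block {s5,s6,s7} splits into {s6,s7} and {s5}.
Split {s4,s8} by δ(·,0) → {s4} and {s8}.
The partition is now stable with 6 blocks: {s2,s3} | {s6,s7} | {s4} | {s1} | {s5} | {s8}.
s3 and s2 lie in the same block of the stable partition, so they are equivalent — no string distinguishes them.

No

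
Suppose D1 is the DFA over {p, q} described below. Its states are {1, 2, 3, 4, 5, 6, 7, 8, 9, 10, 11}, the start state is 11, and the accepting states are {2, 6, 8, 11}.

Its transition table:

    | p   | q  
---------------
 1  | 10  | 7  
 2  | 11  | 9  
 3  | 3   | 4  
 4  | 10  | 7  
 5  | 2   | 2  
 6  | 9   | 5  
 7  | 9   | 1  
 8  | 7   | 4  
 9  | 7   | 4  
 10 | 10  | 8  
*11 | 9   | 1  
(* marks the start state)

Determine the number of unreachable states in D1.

4

No path from 11 leads to 2, 3, 5, 6; the other 7 states are all reachable.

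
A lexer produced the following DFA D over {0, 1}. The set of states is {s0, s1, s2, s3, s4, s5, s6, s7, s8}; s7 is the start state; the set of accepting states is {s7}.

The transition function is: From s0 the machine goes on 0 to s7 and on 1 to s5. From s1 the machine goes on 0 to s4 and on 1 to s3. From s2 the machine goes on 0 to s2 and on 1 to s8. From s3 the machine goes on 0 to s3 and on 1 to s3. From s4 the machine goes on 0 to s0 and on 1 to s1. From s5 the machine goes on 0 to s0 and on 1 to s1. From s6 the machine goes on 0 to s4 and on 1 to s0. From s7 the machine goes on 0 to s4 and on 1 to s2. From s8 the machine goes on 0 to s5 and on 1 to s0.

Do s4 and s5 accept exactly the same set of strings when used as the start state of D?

First remove the unreachable states {s6}; 8 states remain.
Start with accepting vs non-accepting: {s7} | {s0,s1,s2,s3,s4,s5,s8}.
On input 0, block {s0,s1,s2,s3,s4,s5,s8} splits into {s1,s2,s3,s4,s5,s8} and {s0}.
On input 0, block {s1,s2,s3,s4,s5,s8} splits into {s1,s2,s3,s8} and {s4,s5}.
Split {s1,s2,s3,s8} by δ(·,0) → {s1,s8} and {s2,s3}.
Refine {s1,s8} on symbol 1: members go to different blocks, giving {s1} and {s8}.
Split {s2,s3} by δ(·,1) → {s2} and {s3}.
Stable partition: {s7} | {s1} | {s0} | {s4,s5} | {s2} | {s8} | {s3} — 7 equivalence classes.
s4 and s5 lie in the same block of the stable partition, so they are equivalent — no string distinguishes them.

Yes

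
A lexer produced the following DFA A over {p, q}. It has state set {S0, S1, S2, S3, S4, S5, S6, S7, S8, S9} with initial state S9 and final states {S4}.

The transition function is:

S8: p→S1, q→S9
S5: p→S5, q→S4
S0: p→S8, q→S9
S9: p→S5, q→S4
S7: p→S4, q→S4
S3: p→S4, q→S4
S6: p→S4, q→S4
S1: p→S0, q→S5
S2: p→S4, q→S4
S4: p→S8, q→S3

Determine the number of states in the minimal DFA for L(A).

4

Reachable states from the start: {S0,S1,S3,S4,S5,S8,S9}. Unreachable: {S2,S6,S7} — drop them.
P0 = {S4} | {S0,S1,S3,S5,S8,S9}.
Split {S0,S1,S3,S5,S8,S9} by δ(·,p) → {S0,S1,S5,S8,S9} and {S3}.
Refine {S0,S1,S5,S8,S9} on symbol q: members go to different blocks, giving {S0,S1,S8} and {S5,S9}.
No further refinement is possible. Final partition (4 blocks): {S4} | {S0,S1,S8} | {S3} | {S5,S9}.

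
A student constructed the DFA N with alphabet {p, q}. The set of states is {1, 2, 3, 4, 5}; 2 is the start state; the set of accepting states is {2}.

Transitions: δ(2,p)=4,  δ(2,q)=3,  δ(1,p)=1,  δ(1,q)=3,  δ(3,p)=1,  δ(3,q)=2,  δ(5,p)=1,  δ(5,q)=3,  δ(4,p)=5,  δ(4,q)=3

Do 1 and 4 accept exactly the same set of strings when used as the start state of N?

Initial partition by acceptance: {2} | {1,3,4,5}.
Split {1,3,4,5} by δ(·,q) → {1,4,5} and {3}.
No further refinement is possible. Final partition (3 blocks): {2} | {1,4,5} | {3}.
1 and 4 lie in the same block of the stable partition, so they are equivalent — no string distinguishes them.

Yes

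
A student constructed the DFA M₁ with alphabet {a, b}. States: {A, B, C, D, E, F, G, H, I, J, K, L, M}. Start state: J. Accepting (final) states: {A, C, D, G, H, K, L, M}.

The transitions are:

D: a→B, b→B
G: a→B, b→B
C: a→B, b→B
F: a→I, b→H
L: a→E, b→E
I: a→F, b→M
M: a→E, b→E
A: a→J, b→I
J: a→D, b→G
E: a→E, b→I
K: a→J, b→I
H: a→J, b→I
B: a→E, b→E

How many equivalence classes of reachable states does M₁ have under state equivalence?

8

First remove the unreachable states {A,C,K,L}; 9 states remain.
Initial partition by acceptance: {D,G,H,M} | {B,E,F,I,J}.
Split {B,E,F,I,J} by δ(·,a) → {B,E,F,I} and {J}.
On input a, block {D,G,H,M} splits into {D,G,M} and {H}.
On input b, block {B,E,F,I} splits into {B,E} and {F} and {I}.
Refine {B,E} on symbol b: members go to different blocks, giving {B} and {E}.
Split {D,G,M} by δ(·,a) → {D,G} and {M}.
Stable partition: {D,G} | {B} | {J} | {H} | {F} | {I} | {E} | {M} — 8 equivalence classes.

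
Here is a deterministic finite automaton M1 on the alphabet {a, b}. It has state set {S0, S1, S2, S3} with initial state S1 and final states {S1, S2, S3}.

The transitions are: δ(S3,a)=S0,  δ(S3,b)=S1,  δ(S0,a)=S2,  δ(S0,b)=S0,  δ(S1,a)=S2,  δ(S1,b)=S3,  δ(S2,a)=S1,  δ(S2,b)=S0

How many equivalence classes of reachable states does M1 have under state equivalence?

Initial partition by acceptance: {S1,S2,S3} | {S0}.
On input a, block {S1,S2,S3} splits into {S1,S2} and {S3}.
Split {S1,S2} by δ(·,b) → {S1} and {S2}.
No further refinement is possible. Final partition (4 blocks): {S1} | {S0} | {S3} | {S2}.

4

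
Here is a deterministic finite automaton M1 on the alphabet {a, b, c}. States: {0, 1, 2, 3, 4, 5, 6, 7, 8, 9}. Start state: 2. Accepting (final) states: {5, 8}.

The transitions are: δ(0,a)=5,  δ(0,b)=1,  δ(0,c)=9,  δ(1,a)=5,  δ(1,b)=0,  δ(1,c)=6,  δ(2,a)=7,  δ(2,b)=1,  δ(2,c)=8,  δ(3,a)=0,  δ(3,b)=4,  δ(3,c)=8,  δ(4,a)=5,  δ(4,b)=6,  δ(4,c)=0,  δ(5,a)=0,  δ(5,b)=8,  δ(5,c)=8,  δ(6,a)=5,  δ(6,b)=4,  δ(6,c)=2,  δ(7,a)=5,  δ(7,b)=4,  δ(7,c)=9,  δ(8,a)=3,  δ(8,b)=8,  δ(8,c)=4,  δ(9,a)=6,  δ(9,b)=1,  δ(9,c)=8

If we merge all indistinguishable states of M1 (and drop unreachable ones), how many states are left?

5

P0 = {5,8} | {0,1,2,3,4,6,7,9}.
Split {5,8} by δ(·,c) → {5} and {8}.
On input a, block {0,1,2,3,4,6,7,9} splits into {0,1,4,6,7} and {2,3,9}.
Refine {0,1,4,6,7} on symbol c: members go to different blocks, giving {0,6,7} and {1,4}.
Stable partition: {5} | {0,6,7} | {8} | {2,3,9} | {1,4} — 5 equivalence classes.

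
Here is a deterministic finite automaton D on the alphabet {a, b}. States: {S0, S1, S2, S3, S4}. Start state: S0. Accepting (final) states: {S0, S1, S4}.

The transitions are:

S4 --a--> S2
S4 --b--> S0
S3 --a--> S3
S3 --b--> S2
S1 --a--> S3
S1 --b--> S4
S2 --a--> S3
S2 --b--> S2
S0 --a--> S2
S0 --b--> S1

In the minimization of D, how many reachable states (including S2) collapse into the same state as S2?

2

P0 = {S0,S1,S4} | {S2,S3}.
No further refinement is possible. Final partition (2 blocks): {S0,S1,S4} | {S2,S3}.
State S2 belongs to the block {S2,S3}, which has 2 states.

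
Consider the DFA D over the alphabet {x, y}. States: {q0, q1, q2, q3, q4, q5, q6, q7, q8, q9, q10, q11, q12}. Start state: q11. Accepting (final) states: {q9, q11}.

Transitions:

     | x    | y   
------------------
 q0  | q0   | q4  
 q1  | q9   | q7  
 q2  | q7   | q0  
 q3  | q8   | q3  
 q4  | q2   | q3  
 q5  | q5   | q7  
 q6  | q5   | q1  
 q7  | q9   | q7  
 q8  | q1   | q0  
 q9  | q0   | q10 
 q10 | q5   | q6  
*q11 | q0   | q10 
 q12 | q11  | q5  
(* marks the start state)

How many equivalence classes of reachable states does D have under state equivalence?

Reachable states from the start: {q0,q1,q2,q3,q4,q5,q6,q7,q8,q9,q10,q11}. Unreachable: {q12} — drop them.
P0 = {q9,q11} | {q0,q1,q2,q3,q4,q5,q6,q7,q8,q10}.
On input x, block {q0,q1,q2,q3,q4,q5,q6,q7,q8,q10} splits into {q0,q2,q3,q4,q5,q6,q8,q10} and {q1,q7}.
On input x, block {q0,q2,q3,q4,q5,q6,q8,q10} splits into {q0,q3,q4,q5,q6,q10} and {q2,q8}.
On input x, block {q0,q3,q4,q5,q6,q10} splits into {q0,q5,q6,q10} and {q3,q4}.
Refine {q0,q5,q6,q10} on symbol y: members go to different blocks, giving {q5,q6} and {q0} and {q10}.
Stable partition: {q9,q11} | {q5,q6} | {q1,q7} | {q2,q8} | {q3,q4} | {q0} | {q10} — 7 equivalence classes.

7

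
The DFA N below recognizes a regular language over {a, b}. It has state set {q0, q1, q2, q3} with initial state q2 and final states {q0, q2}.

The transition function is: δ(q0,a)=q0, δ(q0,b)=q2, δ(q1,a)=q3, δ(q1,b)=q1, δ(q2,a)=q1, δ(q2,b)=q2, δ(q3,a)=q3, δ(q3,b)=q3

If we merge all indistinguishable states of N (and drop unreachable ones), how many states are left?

2

First remove the unreachable states {q0}; 3 states remain.
P0 = {q2} | {q1,q3}.
No further refinement is possible. Final partition (2 blocks): {q2} | {q1,q3}.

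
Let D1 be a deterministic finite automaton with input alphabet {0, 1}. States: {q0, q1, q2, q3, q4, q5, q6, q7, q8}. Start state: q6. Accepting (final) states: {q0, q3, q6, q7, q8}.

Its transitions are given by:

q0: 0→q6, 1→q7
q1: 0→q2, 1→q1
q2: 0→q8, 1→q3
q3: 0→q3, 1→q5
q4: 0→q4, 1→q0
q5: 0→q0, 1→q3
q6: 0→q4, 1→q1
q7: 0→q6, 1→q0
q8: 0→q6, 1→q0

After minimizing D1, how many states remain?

6

All states are reachable from the start state.
Initial partition by acceptance: {q0,q3,q6,q7,q8} | {q1,q2,q4,q5}.
Split {q0,q3,q6,q7,q8} by δ(·,0) → {q0,q3,q7,q8} and {q6}.
Refine {q0,q3,q7,q8} on symbol 0: members go to different blocks, giving {q0,q7,q8} and {q3}.
Refine {q1,q2,q4,q5} on symbol 0: members go to different blocks, giving {q1,q4} and {q2,q5}.
On input 0, block {q1,q4} splits into {q1} and {q4}.
Stable partition: {q0,q7,q8} | {q1} | {q6} | {q3} | {q2,q5} | {q4} — 6 equivalence classes.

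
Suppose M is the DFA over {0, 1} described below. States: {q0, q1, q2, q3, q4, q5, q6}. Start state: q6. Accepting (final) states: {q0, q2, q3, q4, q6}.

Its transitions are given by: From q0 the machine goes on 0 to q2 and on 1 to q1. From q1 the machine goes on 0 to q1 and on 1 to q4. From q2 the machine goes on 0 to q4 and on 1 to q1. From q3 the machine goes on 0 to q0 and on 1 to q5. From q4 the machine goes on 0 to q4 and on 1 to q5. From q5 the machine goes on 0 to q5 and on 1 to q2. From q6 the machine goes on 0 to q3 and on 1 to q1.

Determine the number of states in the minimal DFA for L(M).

2

All states are reachable from the start state.
Start with accepting vs non-accepting: {q0,q2,q3,q4,q6} | {q1,q5}.
No further refinement is possible. Final partition (2 blocks): {q0,q2,q3,q4,q6} | {q1,q5}.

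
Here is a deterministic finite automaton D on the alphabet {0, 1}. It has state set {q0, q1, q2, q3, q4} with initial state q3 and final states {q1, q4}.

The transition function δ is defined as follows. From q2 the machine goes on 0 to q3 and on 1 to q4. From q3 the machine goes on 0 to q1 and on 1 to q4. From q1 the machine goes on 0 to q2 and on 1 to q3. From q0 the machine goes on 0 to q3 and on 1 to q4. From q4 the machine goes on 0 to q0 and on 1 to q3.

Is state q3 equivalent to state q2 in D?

Start with accepting vs non-accepting: {q1,q4} | {q0,q2,q3}.
On input 0, block {q0,q2,q3} splits into {q0,q2} and {q3}.
Stable partition: {q1,q4} | {q0,q2} | {q3} — 3 equivalence classes.
q3 and q2 end up in different blocks, so they are distinguishable. For instance, the string '0' is accepted from only q3.

No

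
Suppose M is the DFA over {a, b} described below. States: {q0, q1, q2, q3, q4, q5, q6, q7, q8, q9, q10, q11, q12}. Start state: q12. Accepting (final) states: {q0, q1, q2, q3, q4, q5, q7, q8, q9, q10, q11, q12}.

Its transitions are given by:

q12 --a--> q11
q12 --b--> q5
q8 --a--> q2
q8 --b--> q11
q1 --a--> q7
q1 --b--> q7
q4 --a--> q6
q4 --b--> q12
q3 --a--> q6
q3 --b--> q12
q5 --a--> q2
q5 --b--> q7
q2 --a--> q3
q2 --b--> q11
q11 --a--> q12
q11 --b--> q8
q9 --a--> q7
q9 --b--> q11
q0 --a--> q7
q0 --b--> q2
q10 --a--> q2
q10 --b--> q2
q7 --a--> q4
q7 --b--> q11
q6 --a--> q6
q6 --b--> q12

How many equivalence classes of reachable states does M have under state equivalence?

7

States {q0,q1,q9,q10} cannot be reached from the start state, so discard them.
P0 = {q2,q3,q4,q5,q7,q8,q11,q12} | {q6}.
Split {q2,q3,q4,q5,q7,q8,q11,q12} by δ(·,a) → {q2,q5,q7,q8,q11,q12} and {q3,q4}.
Split {q2,q5,q7,q8,q11,q12} by δ(·,a) → {q5,q8,q11,q12} and {q2,q7}.
Refine {q5,q8,q11,q12} on symbol a: members go to different blocks, giving {q5,q8} and {q11,q12}.
Split {q5,q8} by δ(·,b) → {q5} and {q8}.
On input b, block {q11,q12} splits into {q11} and {q12}.
No further refinement is possible. Final partition (7 blocks): {q5} | {q6} | {q3,q4} | {q2,q7} | {q11} | {q8} | {q12}.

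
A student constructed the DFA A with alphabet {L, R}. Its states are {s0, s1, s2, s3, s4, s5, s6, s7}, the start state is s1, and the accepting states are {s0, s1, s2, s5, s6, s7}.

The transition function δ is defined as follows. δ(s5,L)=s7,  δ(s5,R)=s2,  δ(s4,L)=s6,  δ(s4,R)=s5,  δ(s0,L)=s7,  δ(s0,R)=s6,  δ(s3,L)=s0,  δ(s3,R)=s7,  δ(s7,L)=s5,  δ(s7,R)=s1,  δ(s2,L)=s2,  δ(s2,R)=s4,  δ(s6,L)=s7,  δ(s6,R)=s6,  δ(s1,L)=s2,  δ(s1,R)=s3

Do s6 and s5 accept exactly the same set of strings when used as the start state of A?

No

All states are reachable from the start state.
Initial partition by acceptance: {s0,s1,s2,s5,s6,s7} | {s3,s4}.
Split {s0,s1,s2,s5,s6,s7} by δ(·,R) → {s0,s5,s6,s7} and {s1,s2}.
Refine {s0,s5,s6,s7} on symbol R: members go to different blocks, giving {s0,s6} and {s5,s7}.
Stable partition: {s0,s6} | {s3,s4} | {s1,s2} | {s5,s7} — 4 equivalence classes.
s6 and s5 end up in different blocks, so they are distinguishable. For instance, the string 'RR' is accepted from only s6.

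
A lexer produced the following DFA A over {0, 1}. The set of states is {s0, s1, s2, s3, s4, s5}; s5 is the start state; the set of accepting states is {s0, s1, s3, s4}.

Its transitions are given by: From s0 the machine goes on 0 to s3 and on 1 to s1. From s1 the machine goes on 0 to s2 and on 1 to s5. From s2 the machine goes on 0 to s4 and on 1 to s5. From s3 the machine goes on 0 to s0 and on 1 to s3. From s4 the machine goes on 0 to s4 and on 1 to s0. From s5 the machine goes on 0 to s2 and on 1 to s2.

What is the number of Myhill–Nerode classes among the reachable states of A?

6

Every state is reachable, so we keep all 6.
P0 = {s0,s1,s3,s4} | {s2,s5}.
On input 0, block {s0,s1,s3,s4} splits into {s0,s3,s4} and {s1}.
On input 1, block {s0,s3,s4} splits into {s3,s4} and {s0}.
Split {s3,s4} by δ(·,0) → {s3} and {s4}.
Split {s2,s5} by δ(·,0) → {s2} and {s5}.
The partition is now stable with 6 blocks: {s3} | {s2} | {s1} | {s0} | {s4} | {s5}.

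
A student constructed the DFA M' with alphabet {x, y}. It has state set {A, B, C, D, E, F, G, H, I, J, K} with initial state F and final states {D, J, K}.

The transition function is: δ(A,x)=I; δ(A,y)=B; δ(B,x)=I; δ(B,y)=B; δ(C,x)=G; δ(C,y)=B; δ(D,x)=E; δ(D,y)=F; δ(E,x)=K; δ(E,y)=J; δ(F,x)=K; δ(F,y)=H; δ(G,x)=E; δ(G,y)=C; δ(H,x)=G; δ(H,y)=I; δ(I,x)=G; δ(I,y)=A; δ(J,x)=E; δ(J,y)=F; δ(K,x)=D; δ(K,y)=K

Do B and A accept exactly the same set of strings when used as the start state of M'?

Every state is reachable, so we keep all 11.
Initial partition by acceptance: {D,J,K} | {A,B,C,E,F,G,H,I}.
On input x, block {D,J,K} splits into {D,J} and {K}.
On input x, block {A,B,C,E,F,G,H,I} splits into {A,B,C,G,H,I} and {E,F}.
Split {A,B,C,G,H,I} by δ(·,x) → {A,B,C,H,I} and {G}.
Refine {A,B,C,H,I} on symbol x: members go to different blocks, giving {C,H,I} and {A,B}.
On input y, block {C,H,I} splits into {C,I} and {H}.
Refine {E,F} on symbol y: members go to different blocks, giving {E} and {F}.
No further refinement is possible. Final partition (8 blocks): {D,J} | {C,I} | {K} | {E} | {G} | {A,B} | {H} | {F}.
B and A lie in the same block of the stable partition, so they are equivalent — no string distinguishes them.

Yes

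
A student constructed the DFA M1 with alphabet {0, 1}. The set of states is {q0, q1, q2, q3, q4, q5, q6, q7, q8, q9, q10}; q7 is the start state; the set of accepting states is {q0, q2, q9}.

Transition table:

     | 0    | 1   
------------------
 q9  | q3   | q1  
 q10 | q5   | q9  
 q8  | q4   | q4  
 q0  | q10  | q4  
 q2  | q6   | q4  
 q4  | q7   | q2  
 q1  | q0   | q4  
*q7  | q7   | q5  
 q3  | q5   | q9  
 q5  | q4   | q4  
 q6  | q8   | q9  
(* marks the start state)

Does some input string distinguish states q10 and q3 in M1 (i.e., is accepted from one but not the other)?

Every state is reachable, so we keep all 11.
Start with accepting vs non-accepting: {q0,q2,q9} | {q1,q3,q4,q5,q6,q7,q8,q10}.
Refine {q1,q3,q4,q5,q6,q7,q8,q10} on symbol 0: members go to different blocks, giving {q3,q4,q5,q6,q7,q8,q10} and {q1}.
Refine {q0,q2,q9} on symbol 1: members go to different blocks, giving {q0,q2} and {q9}.
On input 1, block {q3,q4,q5,q6,q7,q8,q10} splits into {q3,q6,q10} and {q5,q7,q8} and {q4}.
Refine {q5,q7,q8} on symbol 0: members go to different blocks, giving {q5,q8} and {q7}.
The partition is now stable with 7 blocks: {q0,q2} | {q3,q6,q10} | {q1} | {q9} | {q5,q8} | {q4} | {q7}.
q10 and q3 lie in the same block of the stable partition, so they are equivalent — no string distinguishes them.

No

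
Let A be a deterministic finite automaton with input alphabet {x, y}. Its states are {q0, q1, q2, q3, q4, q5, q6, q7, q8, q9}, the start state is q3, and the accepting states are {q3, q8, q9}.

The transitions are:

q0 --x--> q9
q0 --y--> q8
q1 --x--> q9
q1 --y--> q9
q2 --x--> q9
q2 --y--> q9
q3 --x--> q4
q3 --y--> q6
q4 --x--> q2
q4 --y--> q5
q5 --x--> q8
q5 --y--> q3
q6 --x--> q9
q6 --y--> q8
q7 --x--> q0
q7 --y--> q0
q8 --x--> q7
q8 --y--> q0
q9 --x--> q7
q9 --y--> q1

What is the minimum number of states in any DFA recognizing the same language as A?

All states are reachable from the start state.
P0 = {q3,q8,q9} | {q0,q1,q2,q4,q5,q6,q7}.
On input x, block {q0,q1,q2,q4,q5,q6,q7} splits into {q0,q1,q2,q5,q6} and {q4,q7}.
Stable partition: {q3,q8,q9} | {q0,q1,q2,q5,q6} | {q4,q7} — 3 equivalence classes.

3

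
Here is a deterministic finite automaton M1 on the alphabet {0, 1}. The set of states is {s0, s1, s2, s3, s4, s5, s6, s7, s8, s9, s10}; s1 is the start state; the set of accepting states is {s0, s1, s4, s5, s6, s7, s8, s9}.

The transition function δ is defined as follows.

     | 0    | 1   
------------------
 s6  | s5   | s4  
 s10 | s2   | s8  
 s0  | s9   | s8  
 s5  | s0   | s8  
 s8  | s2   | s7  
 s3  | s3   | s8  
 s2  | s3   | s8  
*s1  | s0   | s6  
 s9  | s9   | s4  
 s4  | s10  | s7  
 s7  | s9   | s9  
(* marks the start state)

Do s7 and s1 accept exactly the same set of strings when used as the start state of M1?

Yes

Every state is reachable, so we keep all 11.
P0 = {s0,s1,s4,s5,s6,s7,s8,s9} | {s2,s3,s10}.
Split {s0,s1,s4,s5,s6,s7,s8,s9} by δ(·,0) → {s0,s1,s5,s6,s7,s9} and {s4,s8}.
Split {s0,s1,s5,s6,s7,s9} by δ(·,1) → {s0,s5,s6,s9} and {s1,s7}.
The partition is now stable with 4 blocks: {s0,s5,s6,s9} | {s2,s3,s10} | {s4,s8} | {s1,s7}.
s7 and s1 lie in the same block of the stable partition, so they are equivalent — no string distinguishes them.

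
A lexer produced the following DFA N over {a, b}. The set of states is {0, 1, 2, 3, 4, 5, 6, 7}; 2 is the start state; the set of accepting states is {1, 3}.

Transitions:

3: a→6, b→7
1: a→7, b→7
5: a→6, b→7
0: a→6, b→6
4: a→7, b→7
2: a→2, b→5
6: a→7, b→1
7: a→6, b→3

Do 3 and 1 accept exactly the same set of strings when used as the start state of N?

Yes

First remove the unreachable states {0,4}; 6 states remain.
Start with accepting vs non-accepting: {1,3} | {2,5,6,7}.
On input b, block {2,5,6,7} splits into {2,5} and {6,7}.
Split {2,5} by δ(·,a) → {2} and {5}.
No further refinement is possible. Final partition (4 blocks): {1,3} | {2} | {6,7} | {5}.
3 and 1 lie in the same block of the stable partition, so they are equivalent — no string distinguishes them.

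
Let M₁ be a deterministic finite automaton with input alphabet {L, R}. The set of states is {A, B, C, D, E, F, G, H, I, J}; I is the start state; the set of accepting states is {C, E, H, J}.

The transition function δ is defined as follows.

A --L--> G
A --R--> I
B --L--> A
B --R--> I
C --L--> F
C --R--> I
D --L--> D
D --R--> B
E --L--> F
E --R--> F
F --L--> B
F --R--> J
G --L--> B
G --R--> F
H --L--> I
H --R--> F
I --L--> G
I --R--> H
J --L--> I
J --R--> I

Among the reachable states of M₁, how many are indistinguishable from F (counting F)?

2

Reachable states from the start: {A,B,F,G,H,I,J}. Unreachable: {C,D,E} — drop them.
Start with accepting vs non-accepting: {H,J} | {A,B,F,G,I}.
Refine {A,B,F,G,I} on symbol R: members go to different blocks, giving {A,B,G} and {F,I}.
Stable partition: {H,J} | {A,B,G} | {F,I} — 3 equivalence classes.
The equivalence class containing F is {F,I}, of size 2.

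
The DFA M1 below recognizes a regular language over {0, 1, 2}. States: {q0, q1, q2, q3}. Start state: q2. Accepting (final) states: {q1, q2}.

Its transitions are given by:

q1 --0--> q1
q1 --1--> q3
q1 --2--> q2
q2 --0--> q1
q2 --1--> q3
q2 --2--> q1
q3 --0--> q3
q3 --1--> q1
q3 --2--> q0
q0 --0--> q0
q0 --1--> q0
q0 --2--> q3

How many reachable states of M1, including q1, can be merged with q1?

2

Start with accepting vs non-accepting: {q1,q2} | {q0,q3}.
Split {q0,q3} by δ(·,1) → {q0} and {q3}.
No further refinement is possible. Final partition (3 blocks): {q1,q2} | {q0} | {q3}.
State q1 belongs to the block {q1,q2}, which has 2 states.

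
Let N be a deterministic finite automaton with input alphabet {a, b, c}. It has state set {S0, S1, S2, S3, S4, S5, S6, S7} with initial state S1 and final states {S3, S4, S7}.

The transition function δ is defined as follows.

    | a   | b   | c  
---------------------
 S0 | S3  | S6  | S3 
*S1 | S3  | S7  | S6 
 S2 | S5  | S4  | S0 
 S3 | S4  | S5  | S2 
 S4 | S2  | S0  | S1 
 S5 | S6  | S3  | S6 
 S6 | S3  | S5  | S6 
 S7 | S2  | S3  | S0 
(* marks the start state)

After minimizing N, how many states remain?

P0 = {S3,S4,S7} | {S0,S1,S2,S5,S6}.
Refine {S3,S4,S7} on symbol a: members go to different blocks, giving {S4,S7} and {S3}.
On input b, block {S4,S7} splits into {S4} and {S7}.
Refine {S0,S1,S2,S5,S6} on symbol a: members go to different blocks, giving {S0,S1,S6} and {S2,S5}.
Split {S0,S1,S6} by δ(·,b) → {S0} and {S1} and {S6}.
Refine {S2,S5} on symbol a: members go to different blocks, giving {S2} and {S5}.
Stable partition: {S4} | {S0} | {S3} | {S7} | {S2} | {S1} | {S6} | {S5} — 8 equivalence classes.

8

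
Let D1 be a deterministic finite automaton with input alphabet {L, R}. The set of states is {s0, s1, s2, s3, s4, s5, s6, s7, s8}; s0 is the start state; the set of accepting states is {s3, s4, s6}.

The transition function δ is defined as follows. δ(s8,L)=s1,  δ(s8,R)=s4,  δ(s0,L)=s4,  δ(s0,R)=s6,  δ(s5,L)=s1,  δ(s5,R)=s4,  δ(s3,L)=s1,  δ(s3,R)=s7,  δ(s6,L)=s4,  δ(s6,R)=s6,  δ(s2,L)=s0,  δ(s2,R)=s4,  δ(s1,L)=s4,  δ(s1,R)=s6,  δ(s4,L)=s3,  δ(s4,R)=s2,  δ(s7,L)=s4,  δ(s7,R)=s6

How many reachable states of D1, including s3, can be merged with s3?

1

First remove the unreachable states {s5,s8}; 7 states remain.
P0 = {s3,s4,s6} | {s0,s1,s2,s7}.
On input L, block {s3,s4,s6} splits into {s4,s6} and {s3}.
On input L, block {s4,s6} splits into {s4} and {s6}.
Split {s0,s1,s2,s7} by δ(·,L) → {s0,s1,s7} and {s2}.
The partition is now stable with 5 blocks: {s4} | {s0,s1,s7} | {s3} | {s6} | {s2}.
The equivalence class containing s3 is {s3}, of size 1.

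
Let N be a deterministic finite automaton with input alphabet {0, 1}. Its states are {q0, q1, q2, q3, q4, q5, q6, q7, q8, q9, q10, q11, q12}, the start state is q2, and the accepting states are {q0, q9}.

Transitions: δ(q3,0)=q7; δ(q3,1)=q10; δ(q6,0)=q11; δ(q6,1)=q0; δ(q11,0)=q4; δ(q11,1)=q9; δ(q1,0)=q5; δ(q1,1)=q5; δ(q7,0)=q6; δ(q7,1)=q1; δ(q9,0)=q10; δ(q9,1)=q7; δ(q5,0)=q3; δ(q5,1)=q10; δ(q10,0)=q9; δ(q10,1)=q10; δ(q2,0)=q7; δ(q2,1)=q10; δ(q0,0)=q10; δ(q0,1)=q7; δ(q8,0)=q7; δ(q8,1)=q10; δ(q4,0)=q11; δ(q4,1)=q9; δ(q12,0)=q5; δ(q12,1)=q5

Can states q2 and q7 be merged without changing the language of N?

First remove the unreachable states {q8,q12}; 11 states remain.
Start with accepting vs non-accepting: {q0,q9} | {q1,q2,q3,q4,q5,q6,q7,q10,q11}.
On input 0, block {q1,q2,q3,q4,q5,q6,q7,q10,q11} splits into {q1,q2,q3,q4,q5,q6,q7,q11} and {q10}.
On input 1, block {q1,q2,q3,q4,q5,q6,q7,q11} splits into {q2,q3,q5} and {q4,q6,q11} and {q1,q7}.
Refine {q2,q3,q5} on symbol 0: members go to different blocks, giving {q2,q3} and {q5}.
On input 0, block {q1,q7} splits into {q1} and {q7}.
Stable partition: {q0,q9} | {q2,q3} | {q10} | {q4,q6,q11} | {q1} | {q5} | {q7} — 7 equivalence classes.
q2 and q7 end up in different blocks, so they are distinguishable. For instance, the string '01' is accepted from only q7.

No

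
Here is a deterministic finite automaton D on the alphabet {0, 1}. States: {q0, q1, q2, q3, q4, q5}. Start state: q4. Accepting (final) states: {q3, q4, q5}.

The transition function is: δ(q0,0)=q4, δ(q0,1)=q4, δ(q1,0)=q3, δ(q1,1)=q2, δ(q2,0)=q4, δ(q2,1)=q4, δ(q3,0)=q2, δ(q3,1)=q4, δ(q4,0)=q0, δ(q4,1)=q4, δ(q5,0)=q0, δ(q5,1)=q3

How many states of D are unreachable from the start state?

Starting at q4 and following transitions, the reachable set is {q0, q4}. That leaves q1, q2, q3, q5 unreachable — 4 in total.

4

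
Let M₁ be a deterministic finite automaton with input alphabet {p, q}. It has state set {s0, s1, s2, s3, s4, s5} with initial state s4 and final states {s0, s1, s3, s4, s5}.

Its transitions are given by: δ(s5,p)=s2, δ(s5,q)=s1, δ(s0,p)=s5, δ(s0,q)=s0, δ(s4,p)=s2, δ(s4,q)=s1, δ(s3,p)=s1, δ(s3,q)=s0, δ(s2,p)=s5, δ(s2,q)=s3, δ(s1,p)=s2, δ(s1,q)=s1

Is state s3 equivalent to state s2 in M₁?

Every state is reachable, so we keep all 6.
Start with accepting vs non-accepting: {s0,s1,s3,s4,s5} | {s2}.
Split {s0,s1,s3,s4,s5} by δ(·,p) → {s1,s4,s5} and {s0,s3}.
No further refinement is possible. Final partition (3 blocks): {s1,s4,s5} | {s2} | {s0,s3}.
s3 and s2 end up in different blocks, so they are distinguishable. For instance, the string 'ε' is accepted from only s3.

No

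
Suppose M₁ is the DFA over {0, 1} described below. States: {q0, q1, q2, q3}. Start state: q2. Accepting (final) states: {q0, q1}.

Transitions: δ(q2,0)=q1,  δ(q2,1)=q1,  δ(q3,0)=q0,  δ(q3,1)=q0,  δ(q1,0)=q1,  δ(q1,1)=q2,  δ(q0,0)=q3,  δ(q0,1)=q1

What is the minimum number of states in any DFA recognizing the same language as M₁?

2

First remove the unreachable states {q0,q3}; 2 states remain.
P0 = {q1} | {q2}.
Stable partition: {q1} | {q2} — 2 equivalence classes.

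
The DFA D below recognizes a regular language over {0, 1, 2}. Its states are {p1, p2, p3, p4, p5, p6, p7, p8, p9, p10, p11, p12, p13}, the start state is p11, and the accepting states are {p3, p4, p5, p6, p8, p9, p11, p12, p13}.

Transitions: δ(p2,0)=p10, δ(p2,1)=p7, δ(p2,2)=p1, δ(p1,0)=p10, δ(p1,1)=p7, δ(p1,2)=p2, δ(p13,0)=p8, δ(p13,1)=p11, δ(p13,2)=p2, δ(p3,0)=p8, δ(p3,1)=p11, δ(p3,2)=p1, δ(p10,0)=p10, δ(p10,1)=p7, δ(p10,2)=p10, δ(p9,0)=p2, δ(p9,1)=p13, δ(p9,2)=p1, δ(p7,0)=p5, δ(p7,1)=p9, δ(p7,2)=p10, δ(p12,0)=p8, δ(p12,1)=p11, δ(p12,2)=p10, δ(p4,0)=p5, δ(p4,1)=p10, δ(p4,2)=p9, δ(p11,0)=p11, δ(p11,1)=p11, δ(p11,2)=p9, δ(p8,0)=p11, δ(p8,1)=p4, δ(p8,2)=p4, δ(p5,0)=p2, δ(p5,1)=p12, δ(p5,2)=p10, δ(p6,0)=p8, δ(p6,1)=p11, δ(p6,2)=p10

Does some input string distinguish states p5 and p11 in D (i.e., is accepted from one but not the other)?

Reachable states from the start: {p1,p2,p4,p5,p7,p8,p9,p10,p11,p12,p13}. Unreachable: {p3,p6} — drop them.
P0 = {p4,p5,p8,p9,p11,p12,p13} | {p1,p2,p7,p10}.
Split {p4,p5,p8,p9,p11,p12,p13} by δ(·,0) → {p4,p8,p11,p12,p13} and {p5,p9}.
Split {p4,p8,p11,p12,p13} by δ(·,0) → {p8,p11,p12,p13} and {p4}.
On input 1, block {p8,p11,p12,p13} splits into {p11,p12,p13} and {p8}.
Split {p11,p12,p13} by δ(·,0) → {p12,p13} and {p11}.
Split {p1,p2,p7,p10} by δ(·,0) → {p1,p2,p10} and {p7}.
Stable partition: {p12,p13} | {p1,p2,p10} | {p5,p9} | {p4} | {p8} | {p11} | {p7} — 7 equivalence classes.
p5 and p11 end up in different blocks, so they are distinguishable. For instance, the string '0' is accepted from only p11.

Yes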